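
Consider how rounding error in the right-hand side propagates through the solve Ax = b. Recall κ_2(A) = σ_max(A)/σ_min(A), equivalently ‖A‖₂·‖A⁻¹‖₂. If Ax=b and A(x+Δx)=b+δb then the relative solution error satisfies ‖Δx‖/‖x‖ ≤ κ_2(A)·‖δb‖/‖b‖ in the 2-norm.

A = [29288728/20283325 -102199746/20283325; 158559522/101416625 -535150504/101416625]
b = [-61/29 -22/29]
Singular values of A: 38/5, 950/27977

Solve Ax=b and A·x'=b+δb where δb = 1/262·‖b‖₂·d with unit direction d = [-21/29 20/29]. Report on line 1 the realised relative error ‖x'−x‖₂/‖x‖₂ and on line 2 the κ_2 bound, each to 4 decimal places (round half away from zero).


0.0085
0.8543

from the listed singular values, σ₁ = 38/5, σ_n = 950/27977
κ_2(A) = (38/5) / (950/27977) = 223.8160
perturbation bound = 223.8160·1/262 = 0.8543
solve Ax = b  →  x = [28.1978 8.4985]
‖b‖₂ = 2.2361 and ‖x‖₂ = 29.4506
δb = ε·‖b‖·d = [-0.0062 0.0059]; solving A·Δx = δb gives ‖Δx‖ = 0.2513
dividing the unrounded norms, ‖Δx‖/‖x‖ = 0.0085
tightness: 0.0085 against a bound of 0.8543 (unrounded ratio ≈ 0.0100)


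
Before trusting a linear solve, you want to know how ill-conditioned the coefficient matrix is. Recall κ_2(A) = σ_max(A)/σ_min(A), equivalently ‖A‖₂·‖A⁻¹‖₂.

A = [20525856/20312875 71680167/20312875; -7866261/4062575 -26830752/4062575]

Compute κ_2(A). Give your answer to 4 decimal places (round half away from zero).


382.3600

M = AᵀA = [6810596254449/1427726265625 23348578675968/1427726265625; 23348578675968/1427726265625 80052863886801/1427726265625]. tr(M)=138981536226/2284362025, det(M)=2313441/91374481
λ_max, λ_min = (138981536226/2284362025 ± √19315338938062202520576/5218309861262100625)/2 = 1521/25, 38025/91374481
so κ_2 = √((1521/25) / (38025/91374481)) = 382.3600


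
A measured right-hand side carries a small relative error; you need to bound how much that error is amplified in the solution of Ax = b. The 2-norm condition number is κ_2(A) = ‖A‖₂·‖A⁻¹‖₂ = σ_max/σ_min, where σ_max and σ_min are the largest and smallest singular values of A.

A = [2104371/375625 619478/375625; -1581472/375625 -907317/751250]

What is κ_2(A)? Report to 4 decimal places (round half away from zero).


AᵀA = [277177239697/5643765625 80842390146/5643765625; 80842390146/5643765625 94329444337/22575062500]; tr = 384972289/7224020, det = 28398241/903002500
eigenvalues of AᵀA: λ = (tr ± √(tr²−4·det))/2 = 5329/100, 5329/9030025
σ_max=√(5329/100)=(73/10), σ_min=√(5329/9030025)=(73/3005) → κ = 300.5000

300.5000


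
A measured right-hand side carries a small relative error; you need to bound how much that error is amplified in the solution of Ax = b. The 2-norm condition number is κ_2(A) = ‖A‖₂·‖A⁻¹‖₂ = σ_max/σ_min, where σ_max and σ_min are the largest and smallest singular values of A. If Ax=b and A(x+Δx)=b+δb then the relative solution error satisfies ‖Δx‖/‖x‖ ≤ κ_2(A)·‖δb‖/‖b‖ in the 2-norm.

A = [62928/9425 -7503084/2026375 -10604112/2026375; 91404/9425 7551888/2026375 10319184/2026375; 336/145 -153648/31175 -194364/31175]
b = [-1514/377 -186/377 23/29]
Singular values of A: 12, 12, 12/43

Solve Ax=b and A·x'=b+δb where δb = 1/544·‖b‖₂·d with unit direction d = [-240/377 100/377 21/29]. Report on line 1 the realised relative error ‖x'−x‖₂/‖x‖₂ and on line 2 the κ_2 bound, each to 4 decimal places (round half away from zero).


0.0025
0.0790

σ_max = 12, σ_min = 12/43
κ_2(A) = 12 / (12/43) = 43.0000
bound on ‖Δx‖/‖x‖: κ·ε = 43.0000·1/544 = 0.0790
solve Ax = b  →  x = [-0.2067 -8.5320 6.5407]
2-norm of b is 4.1231; of x, 10.7526
Δx = A⁻¹·δb where δb = 1/544·4.1231·d; ‖Δx‖ = 0.0272
dividing the unrounded norms, ‖Δx‖/‖x‖ = 0.0025
realised/bound (from unrounded values) ≈ 0.0320


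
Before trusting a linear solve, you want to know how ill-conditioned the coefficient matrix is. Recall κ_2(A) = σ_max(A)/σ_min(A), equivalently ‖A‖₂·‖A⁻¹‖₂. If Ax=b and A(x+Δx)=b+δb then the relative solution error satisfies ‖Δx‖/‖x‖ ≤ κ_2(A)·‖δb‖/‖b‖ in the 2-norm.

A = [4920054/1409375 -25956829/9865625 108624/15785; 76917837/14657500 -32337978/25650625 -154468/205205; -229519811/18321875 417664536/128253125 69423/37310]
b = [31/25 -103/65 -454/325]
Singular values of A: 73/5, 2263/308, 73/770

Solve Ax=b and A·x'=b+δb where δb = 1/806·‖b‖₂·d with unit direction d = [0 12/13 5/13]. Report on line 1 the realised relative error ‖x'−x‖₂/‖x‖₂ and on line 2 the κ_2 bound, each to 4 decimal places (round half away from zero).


largest singular value 73/5, smallest 73/770
κ = σ_max/σ_min = (73/5)/(73/770) = 154.0000
κ_2(A)·‖δb‖/‖b‖ = 0.1911
solve Ax = b  →  x = [-5.7054 -19.8060 -4.4980]
‖b‖₂ = 2.4495 and ‖x‖₂ = 21.0964
δb = ε·‖b‖·d = [0.0000 0.0028 0.0012]; solving A·Δx = δb gives ‖Δx‖ = 0.0321
relative error = 0.0015
realised/bound (from unrounded values) ≈ 0.0080

0.0015
0.1911


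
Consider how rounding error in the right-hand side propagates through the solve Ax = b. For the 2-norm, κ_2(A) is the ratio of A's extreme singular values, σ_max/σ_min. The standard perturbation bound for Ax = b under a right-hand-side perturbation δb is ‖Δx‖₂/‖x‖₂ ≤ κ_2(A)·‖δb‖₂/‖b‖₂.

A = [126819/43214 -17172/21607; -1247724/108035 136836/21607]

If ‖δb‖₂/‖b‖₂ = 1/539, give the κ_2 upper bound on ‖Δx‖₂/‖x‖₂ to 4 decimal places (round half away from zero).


AᵀA = [3943686609/27772900 -104805414/1388645; -104805414/1388645 11314080/277729]; tr = 17560881/96100, det = 2125764/24025
λ_max, λ_min = (17560881/96100 ± √305115966769761/9235210000)/2 = 729/4, 11664/24025
σ_max=√(729/4)=(27/2), σ_min=√(11664/24025)=(108/155) → κ = 19.3750
perturbation bound = 19.3750·1/539 = 0.0359

0.0359


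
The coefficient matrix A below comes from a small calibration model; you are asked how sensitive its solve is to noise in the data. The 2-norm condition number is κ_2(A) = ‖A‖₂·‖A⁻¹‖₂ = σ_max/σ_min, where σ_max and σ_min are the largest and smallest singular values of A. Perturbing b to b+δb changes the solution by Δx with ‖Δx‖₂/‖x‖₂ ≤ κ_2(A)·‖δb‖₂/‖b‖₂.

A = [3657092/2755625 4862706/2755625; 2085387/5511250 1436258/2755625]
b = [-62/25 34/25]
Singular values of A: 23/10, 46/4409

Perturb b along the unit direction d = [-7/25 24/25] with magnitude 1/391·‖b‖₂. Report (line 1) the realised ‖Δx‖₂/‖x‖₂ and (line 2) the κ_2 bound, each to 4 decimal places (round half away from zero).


0.0036
0.5638

from the listed singular values, σ₁ = 23/10, σ_n = 46/4409
κ = σ_max/σ_min = (23/10)/(46/4409) = 220.4500
bound on ‖Δx‖/‖x‖: κ·ε = 220.4500·1/391 = 0.5638
solve Ax = b  →  x = [-153.8783 114.3217]
2-norm of b is 2.8284; of x, 191.6976
re-solving with b+δb shifts x by Δx of norm 0.6933
relative error = 0.0036
tightness: 0.0036 against a bound of 0.5638 (unrounded ratio ≈ 0.0064)


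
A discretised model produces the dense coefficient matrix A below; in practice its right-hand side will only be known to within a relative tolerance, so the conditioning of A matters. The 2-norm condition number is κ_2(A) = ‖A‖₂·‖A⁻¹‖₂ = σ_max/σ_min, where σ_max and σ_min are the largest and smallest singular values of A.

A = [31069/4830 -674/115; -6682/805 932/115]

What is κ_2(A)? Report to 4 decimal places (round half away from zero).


M = AᵀA = [102906049/933156 -1166125/11109; -1166125/11109 52916/529]. tr(M)=196249873/933156, det(M)=2829124/233289
eigenvalues of AᵀA: λ = (tr ± √(tr²−4·det))/2 = 841/4, 13456/233289
κ = σ_max/σ_min = (29/2)/(116/483) = 60.3750

60.3750


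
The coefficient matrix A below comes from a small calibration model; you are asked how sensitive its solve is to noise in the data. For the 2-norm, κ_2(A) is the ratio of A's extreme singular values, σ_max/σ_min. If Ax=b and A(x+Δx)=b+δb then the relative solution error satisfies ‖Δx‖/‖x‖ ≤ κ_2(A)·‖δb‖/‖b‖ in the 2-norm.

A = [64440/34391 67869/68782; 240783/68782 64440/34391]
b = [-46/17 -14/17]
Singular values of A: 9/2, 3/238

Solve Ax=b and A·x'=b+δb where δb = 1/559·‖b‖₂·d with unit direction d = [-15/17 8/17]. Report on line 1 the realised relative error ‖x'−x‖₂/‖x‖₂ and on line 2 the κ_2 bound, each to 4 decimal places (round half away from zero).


0.0025
0.6386

largest singular value 9/2, smallest 3/238
κ_2(A) = (9/2) / (3/238) = 357.0000
bound on ‖Δx‖/‖x‖: κ·ε = 357.0000·1/559 = 0.6386
solve Ax = b  →  x = [-75.0588 139.7908]
‖b‖₂ = 2.8284 and ‖x‖₂ = 158.6673
δb = ε·‖b‖·d = [-0.0045 0.0024]; solving A·Δx = δb gives ‖Δx‖ = 0.4014
relative error = 0.0025
so the bound overstates the realised error by a factor of ≈ 252.4381 (computed from the unrounded values)


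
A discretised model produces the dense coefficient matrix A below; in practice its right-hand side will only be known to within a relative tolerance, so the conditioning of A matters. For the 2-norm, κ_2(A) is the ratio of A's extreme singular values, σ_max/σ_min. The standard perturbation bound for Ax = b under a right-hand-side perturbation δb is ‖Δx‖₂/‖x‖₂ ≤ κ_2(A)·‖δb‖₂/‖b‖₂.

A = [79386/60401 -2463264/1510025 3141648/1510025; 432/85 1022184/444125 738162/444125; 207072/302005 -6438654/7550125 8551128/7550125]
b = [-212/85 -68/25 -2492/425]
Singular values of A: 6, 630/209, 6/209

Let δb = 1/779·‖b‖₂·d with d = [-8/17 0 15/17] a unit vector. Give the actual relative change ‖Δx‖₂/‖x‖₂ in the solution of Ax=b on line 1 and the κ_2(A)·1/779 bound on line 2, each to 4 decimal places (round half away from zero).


σ_max = 6, σ_min = 6/209
κ = σ_max/σ_min = 6/(6/209) = 209.0000
bound on ‖Δx‖/‖x‖: κ·ε = 209.0000·1/779 = 0.2683
solve Ax = b  →  x = [64.9804 -72.8914 -99.4001]
‖b‖₂ = 6.9282 and ‖x‖₂ = 139.3412
δb = ε·‖b‖·d = [-0.0042 0.0000 0.0078]; solving A·Δx = δb gives ‖Δx‖ = 0.3098
realised ‖Δx‖/‖x‖ = 0.0022
realised/bound (from unrounded values) ≈ 0.0083

0.0022
0.2683


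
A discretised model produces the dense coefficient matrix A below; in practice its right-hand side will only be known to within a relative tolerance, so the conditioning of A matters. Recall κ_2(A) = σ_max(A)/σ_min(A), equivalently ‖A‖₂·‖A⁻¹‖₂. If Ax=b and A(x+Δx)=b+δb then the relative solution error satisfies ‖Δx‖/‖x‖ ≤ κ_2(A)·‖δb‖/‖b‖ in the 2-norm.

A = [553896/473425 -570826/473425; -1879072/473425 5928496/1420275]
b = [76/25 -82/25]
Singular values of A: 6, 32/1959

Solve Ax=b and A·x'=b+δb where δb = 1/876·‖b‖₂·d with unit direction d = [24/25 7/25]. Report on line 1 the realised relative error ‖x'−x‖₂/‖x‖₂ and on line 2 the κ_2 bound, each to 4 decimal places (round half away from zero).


σ_max = 6, σ_min = 32/1959
κ_2(A) = 6 / (32/1959) = 367.3125
κ_2(A)·‖δb‖/‖b‖ = 0.4193
solve Ax = b  →  x = [89.1214 83.9569]
‖b‖₂ = 4.4721 and ‖x‖₂ = 122.4393
with δb = [0.0049 0.0014], A·Δx = δb → ‖Δx‖ = 0.3125
relative error = 0.0026
realised/bound (from unrounded values) ≈ 0.0061

0.0026
0.4193


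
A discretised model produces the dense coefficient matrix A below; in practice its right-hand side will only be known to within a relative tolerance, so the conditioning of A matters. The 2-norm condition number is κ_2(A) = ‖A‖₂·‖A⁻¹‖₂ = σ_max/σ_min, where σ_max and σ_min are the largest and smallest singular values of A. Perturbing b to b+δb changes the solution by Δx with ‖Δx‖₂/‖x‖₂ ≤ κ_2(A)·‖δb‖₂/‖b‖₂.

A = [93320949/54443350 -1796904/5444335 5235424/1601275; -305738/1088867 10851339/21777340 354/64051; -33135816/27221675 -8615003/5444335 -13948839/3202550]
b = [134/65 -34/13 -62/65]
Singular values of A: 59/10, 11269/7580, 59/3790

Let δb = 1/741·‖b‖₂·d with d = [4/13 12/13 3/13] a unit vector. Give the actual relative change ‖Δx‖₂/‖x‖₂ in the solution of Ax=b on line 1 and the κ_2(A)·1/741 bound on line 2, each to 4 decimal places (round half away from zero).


0.0023
0.5115

largest singular value 59/10, smallest 59/3790
κ = σ_max/σ_min = (59/10)/(59/3790) = 379.0000
worst-case relative error ≤ 379.0000 × 1/741 = 0.5115
solve Ax = b  →  x = [105.3880 54.6823 -49.1004]
‖b‖₂ = 3.4641 and ‖x‖₂ = 128.4821
with δb = [0.0014 0.0043 0.0011], A·Δx = δb → ‖Δx‖ = 0.3003
realised ‖Δx‖/‖x‖ = 0.0023
realised/bound (from unrounded values) ≈ 0.0046


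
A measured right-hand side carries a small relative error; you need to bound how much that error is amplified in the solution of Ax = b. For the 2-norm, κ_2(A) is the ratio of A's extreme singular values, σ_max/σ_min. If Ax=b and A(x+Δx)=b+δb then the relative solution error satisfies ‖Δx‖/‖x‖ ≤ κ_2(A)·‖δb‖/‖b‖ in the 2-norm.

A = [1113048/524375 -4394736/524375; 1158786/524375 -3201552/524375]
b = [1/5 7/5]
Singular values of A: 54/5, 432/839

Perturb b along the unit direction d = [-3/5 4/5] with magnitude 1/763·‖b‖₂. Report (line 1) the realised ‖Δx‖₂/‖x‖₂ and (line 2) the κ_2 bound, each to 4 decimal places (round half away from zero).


0.0019
0.0275

σ_max = 54/5, σ_min = 432/839
condition number: (54/5) ÷ (432/839) = 20.9750
perturbation bound = 20.9750·1/763 = 0.0275
solve Ax = b  →  x = [1.8904 0.4549]
2-norm of b is 1.4142; of x, 1.9443
Δx = A⁻¹·δb where δb = 1/763·1.4142·d; ‖Δx‖ = 0.0036
relative error = 0.0019
realised/bound (from unrounded values) ≈ 0.0673


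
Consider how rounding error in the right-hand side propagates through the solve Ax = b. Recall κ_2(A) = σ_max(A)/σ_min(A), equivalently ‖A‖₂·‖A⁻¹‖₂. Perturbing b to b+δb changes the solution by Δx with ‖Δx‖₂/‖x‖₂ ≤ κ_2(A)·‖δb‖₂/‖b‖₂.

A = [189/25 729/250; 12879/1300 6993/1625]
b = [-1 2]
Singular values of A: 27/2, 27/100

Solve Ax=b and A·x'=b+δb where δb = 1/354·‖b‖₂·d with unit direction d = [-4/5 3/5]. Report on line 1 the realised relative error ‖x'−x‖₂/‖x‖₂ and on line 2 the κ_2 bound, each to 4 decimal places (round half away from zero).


largest singular value 27/2, smallest 27/100
κ = σ_max/σ_min = (27/2)/(27/100) = 50.0000
bound on ‖Δx‖/‖x‖: κ·ε = 50.0000·1/354 = 0.1412
solve Ax = b  →  x = [-2.7806 6.8661]
2-norm of b is 2.2361; of x, 7.4078
re-solving with b+δb shifts x by Δx of norm 0.0234
dividing the unrounded norms, ‖Δx‖/‖x‖ = 0.0032
tightness: 0.0032 against a bound of 0.1412 (unrounded ratio ≈ 0.0224)

0.0032
0.1412


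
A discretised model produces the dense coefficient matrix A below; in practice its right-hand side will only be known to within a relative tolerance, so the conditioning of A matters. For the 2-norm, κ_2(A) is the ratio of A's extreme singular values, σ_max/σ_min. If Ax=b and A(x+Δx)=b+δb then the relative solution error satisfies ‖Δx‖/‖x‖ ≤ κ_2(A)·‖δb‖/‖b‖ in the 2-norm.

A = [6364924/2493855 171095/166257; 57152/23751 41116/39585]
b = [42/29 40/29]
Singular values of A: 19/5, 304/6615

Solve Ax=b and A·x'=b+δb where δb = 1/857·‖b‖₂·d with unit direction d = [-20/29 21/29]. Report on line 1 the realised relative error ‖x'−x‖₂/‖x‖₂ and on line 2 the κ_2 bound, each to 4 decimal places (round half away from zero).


0.0965
0.0965

largest singular value 19/5, smallest 304/6615
κ_2(A) = (19/5) / (304/6615) = 82.6875
κ_2(A)·‖δb‖/‖b‖ = 0.0965
solve Ax = b  →  x = [0.4858 0.2024]
‖b‖₂ = 2.0000 and ‖x‖₂ = 0.5263
δb = ε·‖b‖·d = [-0.0016 0.0017]; solving A·Δx = δb gives ‖Δx‖ = 0.0508
realised ‖Δx‖/‖x‖ = 0.0965
realised/bound = 1 exactly: the bound is attained for this b and d


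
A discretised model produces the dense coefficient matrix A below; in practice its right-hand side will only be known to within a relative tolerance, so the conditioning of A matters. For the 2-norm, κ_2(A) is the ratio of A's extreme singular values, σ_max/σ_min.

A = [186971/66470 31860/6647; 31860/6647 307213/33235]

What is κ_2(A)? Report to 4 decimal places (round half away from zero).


M = AᵀA = [472194169/15288100 8834778/152881; 8834778/152881 414381721/3822025]. tr(M)=7369277/52900, det(M)=12117361/1322500
char-poly roots: 3481/25 and 3481/52900
so κ_2 = √((3481/25) / (3481/52900)) = 46.0000

46.0000


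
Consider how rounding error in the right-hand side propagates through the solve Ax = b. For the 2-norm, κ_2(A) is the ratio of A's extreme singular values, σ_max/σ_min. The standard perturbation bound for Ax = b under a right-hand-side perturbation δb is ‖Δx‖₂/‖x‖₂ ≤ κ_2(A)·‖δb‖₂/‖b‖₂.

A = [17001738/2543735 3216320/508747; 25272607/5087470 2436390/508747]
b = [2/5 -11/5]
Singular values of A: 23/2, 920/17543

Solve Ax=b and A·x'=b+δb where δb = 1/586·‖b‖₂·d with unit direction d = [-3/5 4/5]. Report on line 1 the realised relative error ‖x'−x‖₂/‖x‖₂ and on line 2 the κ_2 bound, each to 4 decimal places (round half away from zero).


σ_max = 23/2, σ_min = 920/17543
condition number: (23/2) ÷ (920/17543) = 219.2875
perturbation bound = 219.2875·1/586 = 0.3742
solve Ax = b  →  x = [26.2384 -27.6764]
‖b‖₂ = 2.2361 and ‖x‖₂ = 38.1371
re-solving with b+δb shifts x by Δx of norm 0.0728
realised ‖Δx‖/‖x‖ = 0.0019
tightness: 0.0019 against a bound of 0.3742 (unrounded ratio ≈ 0.0051)

0.0019
0.3742


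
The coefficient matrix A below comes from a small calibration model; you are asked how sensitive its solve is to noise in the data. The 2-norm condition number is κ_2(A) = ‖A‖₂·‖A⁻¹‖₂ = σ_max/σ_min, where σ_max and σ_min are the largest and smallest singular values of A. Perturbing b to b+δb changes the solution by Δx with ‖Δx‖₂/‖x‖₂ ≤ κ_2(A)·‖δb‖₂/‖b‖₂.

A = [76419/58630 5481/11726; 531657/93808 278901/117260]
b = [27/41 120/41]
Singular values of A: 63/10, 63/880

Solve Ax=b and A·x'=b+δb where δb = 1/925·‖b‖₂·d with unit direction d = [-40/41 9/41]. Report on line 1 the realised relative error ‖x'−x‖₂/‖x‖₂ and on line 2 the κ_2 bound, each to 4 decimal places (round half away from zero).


0.0951
0.0951

largest singular value 63/10, smallest 63/880
κ = σ_max/σ_min = (63/10)/(63/880) = 88.0000
κ_2(A)·‖δb‖/‖b‖ = 0.0951
solve Ax = b  →  x = [0.4396 0.1832]
2-norm of b is 3.0000; of x, 0.4762
with δb = [-0.0032 0.0007], A·Δx = δb → ‖Δx‖ = 0.0453
dividing the unrounded norms, ‖Δx‖/‖x‖ = 0.0951
so the bound is sharp here: realised error equals the bound


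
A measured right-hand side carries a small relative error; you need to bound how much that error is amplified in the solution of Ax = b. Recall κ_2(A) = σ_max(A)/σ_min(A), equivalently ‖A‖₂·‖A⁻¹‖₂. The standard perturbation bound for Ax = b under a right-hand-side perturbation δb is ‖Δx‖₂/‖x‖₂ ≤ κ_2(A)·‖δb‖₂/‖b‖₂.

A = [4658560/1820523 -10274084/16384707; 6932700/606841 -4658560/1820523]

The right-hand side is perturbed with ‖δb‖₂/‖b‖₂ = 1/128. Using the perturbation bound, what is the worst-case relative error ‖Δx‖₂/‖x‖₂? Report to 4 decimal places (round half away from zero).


1.8276

form AᵀA = [270233875600/1971626409 -547213091840/17744637681; -547213091840/17744637681 1108526760976/159701739129] with trace 13680827296/95004009 and determinant 4000000/10556001
char-poly roots: 144 and 250000/95004009
κ = σ_max/σ_min = 12/(500/9747) = 233.9280
worst-case relative error ≤ 233.9280 × 1/128 = 1.8276


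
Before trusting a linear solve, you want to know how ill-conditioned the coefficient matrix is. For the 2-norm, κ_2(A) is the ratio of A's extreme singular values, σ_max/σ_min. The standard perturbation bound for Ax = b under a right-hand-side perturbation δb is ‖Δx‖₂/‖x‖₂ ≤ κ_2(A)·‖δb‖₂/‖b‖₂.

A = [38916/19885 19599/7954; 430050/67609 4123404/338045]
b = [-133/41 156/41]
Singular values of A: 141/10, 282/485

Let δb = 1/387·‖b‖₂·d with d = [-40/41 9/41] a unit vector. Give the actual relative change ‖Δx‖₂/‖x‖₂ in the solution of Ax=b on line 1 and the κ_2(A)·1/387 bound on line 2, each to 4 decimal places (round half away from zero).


0.0032
0.0627

largest singular value 141/10, smallest 282/485
κ_2(A) = (141/10) / (282/485) = 24.2500
bound on ‖Δx‖/‖x‖: κ·ε = 24.2500·1/387 = 0.0627
solve Ax = b  →  x = [-5.9700 3.4251]
‖b‖ = 5.0000, ‖x‖ = 6.8827
δb = ε·‖b‖·d = [-0.0126 0.0028]; solving A·Δx = δb gives ‖Δx‖ = 0.0222
relative error = 0.0032
realised/bound (from unrounded values) ≈ 0.0515


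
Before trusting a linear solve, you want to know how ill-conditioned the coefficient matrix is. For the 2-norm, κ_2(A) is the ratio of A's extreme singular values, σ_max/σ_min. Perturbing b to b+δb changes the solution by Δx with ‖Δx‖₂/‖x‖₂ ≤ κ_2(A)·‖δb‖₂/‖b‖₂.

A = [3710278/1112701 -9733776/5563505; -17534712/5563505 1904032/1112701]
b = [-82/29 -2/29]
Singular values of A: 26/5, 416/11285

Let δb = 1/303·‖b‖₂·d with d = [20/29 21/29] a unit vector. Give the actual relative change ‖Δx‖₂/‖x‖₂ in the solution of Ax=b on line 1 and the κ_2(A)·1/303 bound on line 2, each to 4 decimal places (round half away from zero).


largest singular value 26/5, smallest 416/11285
κ_2(A) = (26/5) / (416/11285) = 141.0625
worst-case relative error ≤ 141.0625 × 1/303 = 0.4656
solve Ax = b  →  x = [-25.8710 -47.6909]
‖b‖₂ = 2.8284 and ‖x‖₂ = 54.2562
with δb = [0.0064 0.0068], A·Δx = δb → ‖Δx‖ = 0.2532
realised ‖Δx‖/‖x‖ = 0.0047
tightness: 0.0047 against a bound of 0.4656 (unrounded ratio ≈ 0.0100)

0.0047
0.4656


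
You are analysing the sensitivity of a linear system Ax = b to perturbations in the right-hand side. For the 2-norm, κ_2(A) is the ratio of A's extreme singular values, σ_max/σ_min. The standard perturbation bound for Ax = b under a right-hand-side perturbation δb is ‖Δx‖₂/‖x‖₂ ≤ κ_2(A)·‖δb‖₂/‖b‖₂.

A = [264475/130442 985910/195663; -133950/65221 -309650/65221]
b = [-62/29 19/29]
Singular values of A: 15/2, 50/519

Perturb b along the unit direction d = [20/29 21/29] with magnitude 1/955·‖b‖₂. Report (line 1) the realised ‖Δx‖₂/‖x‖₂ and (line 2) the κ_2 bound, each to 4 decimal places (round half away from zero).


0.0023
0.0815

from the listed singular values, σ₁ = 15/2, σ_n = 50/519
κ_2(A) = (15/2) / (50/519) = 77.8500
perturbation bound = 77.8500·1/955 = 0.0815
solve Ax = b  →  x = [9.4790 -4.2385]
‖b‖ = 2.2361, ‖x‖ = 10.3834
Δx = A⁻¹·δb where δb = 1/955·2.2361·d; ‖Δx‖ = 0.0243
relative error = 0.0023
so the bound overstates the realised error by a factor of ≈ 34.8271 (computed from the unrounded values)


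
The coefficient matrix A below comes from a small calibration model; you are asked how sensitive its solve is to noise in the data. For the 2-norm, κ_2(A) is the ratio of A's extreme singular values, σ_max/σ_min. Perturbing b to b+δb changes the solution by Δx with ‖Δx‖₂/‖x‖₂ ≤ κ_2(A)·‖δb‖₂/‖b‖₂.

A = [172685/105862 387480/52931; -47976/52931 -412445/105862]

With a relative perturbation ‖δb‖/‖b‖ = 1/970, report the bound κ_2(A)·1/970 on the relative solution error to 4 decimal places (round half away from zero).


0.2662

AᵀA = [39026895529/11206763044 43349722560/2801690761; 43349722560/2801690761 770673879625/11206763044]; tr = 240839017/3333362, det = 2088025/26666896
char-poly roots: 289/4 and 7225/6666724
so κ_2 = √((289/4) / (7225/6666724)) = 258.2000
perturbation bound = 258.2000·1/970 = 0.2662


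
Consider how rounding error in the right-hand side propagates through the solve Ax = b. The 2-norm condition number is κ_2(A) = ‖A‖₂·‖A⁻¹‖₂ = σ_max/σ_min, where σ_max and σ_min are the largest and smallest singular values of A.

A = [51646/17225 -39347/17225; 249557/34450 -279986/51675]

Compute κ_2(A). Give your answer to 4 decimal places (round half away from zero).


318.0000

form AᵀA = [431644577/7022500 -242796323/5266875; -242796323/5266875 546306733/15800625] with trace 9712045/101124 and determinant 5764801/63202500
λ_max, λ_min = (9712045/101124 ± √58950054462320329/6391289610000)/2 = 2401/25, 2401/2528100
so κ_2 = √((2401/25) / (2401/2528100)) = 318.0000


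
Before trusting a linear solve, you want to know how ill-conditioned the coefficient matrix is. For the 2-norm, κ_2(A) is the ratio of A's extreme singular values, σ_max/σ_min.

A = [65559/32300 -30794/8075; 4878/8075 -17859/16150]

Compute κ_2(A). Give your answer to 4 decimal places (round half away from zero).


form AᵀA = [7485921/1669264 -1754445/208658; -1754445/208658 6579241/417316] with trace 116965/5776 and determinant 81/23104
char-poly roots: 81/4 and 1/5776
σ_max=√(81/4)=(9/2), σ_min=√(1/5776)=(1/76) → κ = 342.0000

342.0000


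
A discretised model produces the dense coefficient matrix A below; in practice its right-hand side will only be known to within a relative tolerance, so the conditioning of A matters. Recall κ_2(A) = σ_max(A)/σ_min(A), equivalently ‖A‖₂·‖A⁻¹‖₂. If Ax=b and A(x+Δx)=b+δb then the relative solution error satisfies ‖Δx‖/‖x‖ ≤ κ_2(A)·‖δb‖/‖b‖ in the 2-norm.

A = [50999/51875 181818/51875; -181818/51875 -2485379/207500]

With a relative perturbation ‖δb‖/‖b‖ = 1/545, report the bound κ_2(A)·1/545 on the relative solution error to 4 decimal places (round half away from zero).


M = AᵀA = [57053893/4305625 391181427/8611250; 391181427/8611250 10729653337/68890000]. tr(M)=18628025/110224, det(M)=28561/110224
eigenvalues of AᵀA: λ = (tr ± √(tr²−4·det))/2 = 169, 169/110224
so κ_2 = √(169 / (169/110224)) = 332.0000
perturbation bound = 332.0000·1/545 = 0.6092

0.6092


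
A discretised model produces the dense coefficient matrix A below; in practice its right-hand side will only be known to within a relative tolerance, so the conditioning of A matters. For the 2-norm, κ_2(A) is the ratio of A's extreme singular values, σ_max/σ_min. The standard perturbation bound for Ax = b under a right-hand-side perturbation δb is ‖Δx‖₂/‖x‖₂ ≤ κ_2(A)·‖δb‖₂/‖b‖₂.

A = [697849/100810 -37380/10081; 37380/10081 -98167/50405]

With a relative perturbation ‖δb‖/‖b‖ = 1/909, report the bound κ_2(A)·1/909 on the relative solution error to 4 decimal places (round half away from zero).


0.3262

M = AᵀA = [36865862753/597803300 -196615062/5978033; -196615062/5978033 2621668817/149450825]. tr(M)=2785443413/35164900, det(M)=62742241/879122500
eigenvalues of AᵀA: λ = (tr ± √(tr²−4·det))/2 = 7921/100, 7921/8791225
κ_2(A) = √(λ_max/λ_min) = √((7921/100) / (7921/8791225)) = 296.5000
κ_2(A)·‖δb‖/‖b‖ = 0.3262


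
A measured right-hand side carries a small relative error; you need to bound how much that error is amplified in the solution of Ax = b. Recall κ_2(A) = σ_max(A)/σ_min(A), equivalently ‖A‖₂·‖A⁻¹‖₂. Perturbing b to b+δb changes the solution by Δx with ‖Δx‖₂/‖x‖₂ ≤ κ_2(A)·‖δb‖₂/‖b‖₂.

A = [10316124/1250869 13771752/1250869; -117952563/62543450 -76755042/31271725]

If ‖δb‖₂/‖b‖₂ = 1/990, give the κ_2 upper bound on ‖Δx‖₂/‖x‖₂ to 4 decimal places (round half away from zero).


M = AᵀA = [166548984578649/2326997702500 55515267872883/581749425625; 55515267872883/581749425625 74021152403844/581749425625]. tr(M)=18505343767761/93079908100, det(M)=6324066576/23269977025
eigenvalues of AᵀA: λ = (tr ± √(tr²−4·det))/2 = 19881/100, 1272384/930799081
κ_2(A) = √(λ_max/λ_min) = √((19881/100) / (1272384/930799081)) = 381.3625
κ_2(A)·‖δb‖/‖b‖ = 0.3852

0.3852


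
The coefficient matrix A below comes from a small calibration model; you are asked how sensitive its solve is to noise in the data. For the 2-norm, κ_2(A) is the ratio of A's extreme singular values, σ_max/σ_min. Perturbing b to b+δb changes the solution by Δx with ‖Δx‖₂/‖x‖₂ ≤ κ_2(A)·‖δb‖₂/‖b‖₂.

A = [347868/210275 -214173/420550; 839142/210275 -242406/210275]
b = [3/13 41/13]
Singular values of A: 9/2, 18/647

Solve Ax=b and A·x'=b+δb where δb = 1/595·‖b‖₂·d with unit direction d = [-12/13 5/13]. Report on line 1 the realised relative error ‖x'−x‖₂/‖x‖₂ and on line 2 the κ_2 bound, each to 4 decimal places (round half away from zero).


largest singular value 9/2, smallest 18/647
κ = σ_max/σ_min = (9/2)/(18/647) = 161.7500
bound on ‖Δx‖/‖x‖: κ·ε = 161.7500·1/595 = 0.2718
solve Ax = b  →  x = [10.7044 34.3200]
2-norm of b is 3.1623; of x, 35.9506
δb = ε·‖b‖·d = [-0.0049 0.0020]; solving A·Δx = δb gives ‖Δx‖ = 0.1910
realised ‖Δx‖/‖x‖ = 0.0053
realised/bound (from unrounded values) ≈ 0.0195

0.0053
0.2718


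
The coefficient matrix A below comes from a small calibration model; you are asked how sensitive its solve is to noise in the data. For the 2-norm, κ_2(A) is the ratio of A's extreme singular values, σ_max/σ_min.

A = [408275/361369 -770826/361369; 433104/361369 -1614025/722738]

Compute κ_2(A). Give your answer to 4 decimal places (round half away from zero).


366.5000

AᵀA = [24779153/9133913 -46459350/9133913; -46459350/9133913 348448457/36535652]; tr = 26327357/2149156, det = 2401/2149156
λ_max, λ_min = (26327357/2149156 ± √693109086111225/4618871512336)/2 = 49/4, 49/537289
κ = σ_max/σ_min = (7/2)/(7/733) = 366.5000


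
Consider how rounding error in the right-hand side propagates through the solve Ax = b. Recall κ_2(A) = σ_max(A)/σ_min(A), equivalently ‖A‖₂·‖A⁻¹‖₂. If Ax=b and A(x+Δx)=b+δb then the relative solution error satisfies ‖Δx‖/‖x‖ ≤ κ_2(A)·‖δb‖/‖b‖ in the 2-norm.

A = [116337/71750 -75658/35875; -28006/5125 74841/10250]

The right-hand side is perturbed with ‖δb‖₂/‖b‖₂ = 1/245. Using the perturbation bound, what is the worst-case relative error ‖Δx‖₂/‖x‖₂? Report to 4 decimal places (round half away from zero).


form AᵀA = [267622657/8236900 -89204544/2059225; -89204544/2059225 475766593/8236900] with trace 14867785/164738 and determinant 130321/1317904
char-poly roots: 361/4 and 361/329476
σ_max=√(361/4)=(19/2), σ_min=√(361/329476)=(19/574) → κ = 287.0000
bound on ‖Δx‖/‖x‖: κ·ε = 287.0000·1/245 = 1.1714

1.1714


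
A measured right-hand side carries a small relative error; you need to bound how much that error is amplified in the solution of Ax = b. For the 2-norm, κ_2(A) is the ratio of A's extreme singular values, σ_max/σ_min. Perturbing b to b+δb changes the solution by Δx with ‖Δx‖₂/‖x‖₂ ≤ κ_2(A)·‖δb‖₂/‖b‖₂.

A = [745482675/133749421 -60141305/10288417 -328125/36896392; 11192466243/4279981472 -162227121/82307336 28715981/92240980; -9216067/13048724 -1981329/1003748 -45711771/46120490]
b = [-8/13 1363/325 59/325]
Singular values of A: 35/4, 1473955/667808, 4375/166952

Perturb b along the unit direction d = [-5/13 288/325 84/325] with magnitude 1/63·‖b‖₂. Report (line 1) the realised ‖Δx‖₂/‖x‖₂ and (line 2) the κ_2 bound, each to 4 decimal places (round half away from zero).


0.0168
5.3001

largest singular value 35/4, smallest 4375/166952
κ = σ_max/σ_min = (35/4)/(4375/166952) = 333.9040
perturbation bound = 333.9040·1/63 = 5.3001
solve Ax = b  →  x = [-51.6476 -49.3460 134.8972]
2-norm of b is 4.2426; of x, 152.6425
re-solving with b+δb shifts x by Δx of norm 2.5699
dividing the unrounded norms, ‖Δx‖/‖x‖ = 0.0168
realised/bound (from unrounded values) ≈ 0.0032


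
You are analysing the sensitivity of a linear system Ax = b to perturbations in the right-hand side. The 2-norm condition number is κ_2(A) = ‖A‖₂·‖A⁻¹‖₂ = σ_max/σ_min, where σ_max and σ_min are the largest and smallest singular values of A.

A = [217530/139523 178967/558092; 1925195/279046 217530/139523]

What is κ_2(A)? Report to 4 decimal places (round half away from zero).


M = AᵀA = [2317461625/46321636 260709705/23160818; 260709705/23160818 469445569/185286544]. tr(M)=5793749/110224, det(M)=21025/440896
λ_max, λ_min = (5793749/110224 ± √33565210015401/12149330176)/2 = 841/16, 25/27556
so κ_2 = √((841/16) / (25/27556)) = 240.7000

240.7000


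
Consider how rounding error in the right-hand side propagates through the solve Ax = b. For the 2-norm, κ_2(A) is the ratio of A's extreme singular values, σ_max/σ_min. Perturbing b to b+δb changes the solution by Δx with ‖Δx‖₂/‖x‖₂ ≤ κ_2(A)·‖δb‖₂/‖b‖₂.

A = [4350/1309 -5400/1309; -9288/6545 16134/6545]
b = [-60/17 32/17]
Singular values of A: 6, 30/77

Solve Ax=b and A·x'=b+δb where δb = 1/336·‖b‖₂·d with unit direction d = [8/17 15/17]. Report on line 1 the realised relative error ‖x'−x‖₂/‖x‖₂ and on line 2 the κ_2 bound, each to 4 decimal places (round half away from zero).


σ_max = 6, σ_min = 30/77
κ = σ_max/σ_min = 6/(30/77) = 15.4000
perturbation bound = 15.4000·1/336 = 0.0458
solve Ax = b  →  x = [-0.4000 0.5333]
‖b‖₂ = 4.0000 and ‖x‖₂ = 0.6667
Δx = A⁻¹·δb where δb = 1/336·4.0000·d; ‖Δx‖ = 0.0306
realised ‖Δx‖/‖x‖ = 0.0458
tightness: 0.0458 against a bound of 0.0458; the bound is attained (ratio 1)

0.0458
0.0458


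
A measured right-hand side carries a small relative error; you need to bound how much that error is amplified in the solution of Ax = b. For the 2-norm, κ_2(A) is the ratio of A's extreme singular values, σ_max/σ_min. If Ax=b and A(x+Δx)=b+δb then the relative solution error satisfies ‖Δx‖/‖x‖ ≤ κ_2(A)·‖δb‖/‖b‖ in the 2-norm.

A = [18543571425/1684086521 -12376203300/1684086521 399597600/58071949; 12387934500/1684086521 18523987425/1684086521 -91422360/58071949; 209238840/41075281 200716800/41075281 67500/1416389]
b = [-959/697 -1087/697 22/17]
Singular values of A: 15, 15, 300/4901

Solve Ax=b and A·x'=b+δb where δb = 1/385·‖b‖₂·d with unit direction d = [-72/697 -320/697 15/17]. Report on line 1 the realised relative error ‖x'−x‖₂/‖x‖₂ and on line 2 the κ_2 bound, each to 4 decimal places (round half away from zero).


from the listed singular values, σ₁ = 15, σ_n = 300/4901
κ = σ_max/σ_min = 15/(300/4901) = 245.0500
bound on ‖Δx‖/‖x‖: κ·ε = 245.0500·1/385 = 0.6365
solve Ax = b  →  x = [-10.6928 11.1307 28.7980]
‖b‖₂ = 2.4495 and ‖x‖₂ = 32.6735
Δx = A⁻¹·δb where δb = 1/385·2.4495·d; ‖Δx‖ = 0.1039
realised ‖Δx‖/‖x‖ = 0.0032
so the bound overstates the realised error by a factor of ≈ 200.0833 (computed from the unrounded values)

0.0032
0.6365


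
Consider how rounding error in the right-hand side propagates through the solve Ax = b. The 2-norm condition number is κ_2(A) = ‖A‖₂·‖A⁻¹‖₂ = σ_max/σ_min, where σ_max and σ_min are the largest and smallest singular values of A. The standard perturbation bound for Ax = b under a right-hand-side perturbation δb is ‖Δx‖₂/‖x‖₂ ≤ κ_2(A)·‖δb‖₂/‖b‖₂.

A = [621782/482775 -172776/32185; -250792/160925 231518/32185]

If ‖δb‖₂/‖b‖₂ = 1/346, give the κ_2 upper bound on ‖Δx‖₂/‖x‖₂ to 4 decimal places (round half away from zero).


AᵀA = [38107300036/9322868025 -3754901248/207174845; -3754901248/207174845 3338085220/41434969]; tr = 469468456/5546025, det = 4477456/5546025
solving λ² − 469468456/5546025·λ + 4477456/5546025 = 0 gives λ = 2116/25, 2116/221841
κ_2(A) = √(λ_max/λ_min) = √((2116/25) / (2116/221841)) = 94.2000
perturbation bound = 94.2000·1/346 = 0.2723

0.2723


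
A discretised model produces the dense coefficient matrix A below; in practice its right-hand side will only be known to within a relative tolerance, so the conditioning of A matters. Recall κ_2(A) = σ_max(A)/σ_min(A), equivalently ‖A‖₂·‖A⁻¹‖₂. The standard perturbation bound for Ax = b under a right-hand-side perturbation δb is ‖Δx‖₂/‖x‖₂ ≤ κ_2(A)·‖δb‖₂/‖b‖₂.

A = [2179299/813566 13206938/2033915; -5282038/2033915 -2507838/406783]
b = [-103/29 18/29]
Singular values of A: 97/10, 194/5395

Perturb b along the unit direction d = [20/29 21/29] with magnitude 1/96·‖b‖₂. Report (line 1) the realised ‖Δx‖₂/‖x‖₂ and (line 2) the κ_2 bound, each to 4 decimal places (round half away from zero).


σ_max = 97/10, σ_min = 194/5395
condition number: (97/10) ÷ (194/5395) = 269.7500
bound on ‖Δx‖/‖x‖: κ·ε = 269.7500·1/96 = 2.8099
solve Ax = b  →  x = [51.2213 -21.6772]
‖b‖ = 3.6056, ‖x‖ = 55.6194
δb = ε·‖b‖·d = [0.0259 0.0272]; solving A·Δx = δb gives ‖Δx‖ = 1.0445
relative error = 0.0188
realised/bound (from unrounded values) ≈ 0.0067

0.0188
2.8099


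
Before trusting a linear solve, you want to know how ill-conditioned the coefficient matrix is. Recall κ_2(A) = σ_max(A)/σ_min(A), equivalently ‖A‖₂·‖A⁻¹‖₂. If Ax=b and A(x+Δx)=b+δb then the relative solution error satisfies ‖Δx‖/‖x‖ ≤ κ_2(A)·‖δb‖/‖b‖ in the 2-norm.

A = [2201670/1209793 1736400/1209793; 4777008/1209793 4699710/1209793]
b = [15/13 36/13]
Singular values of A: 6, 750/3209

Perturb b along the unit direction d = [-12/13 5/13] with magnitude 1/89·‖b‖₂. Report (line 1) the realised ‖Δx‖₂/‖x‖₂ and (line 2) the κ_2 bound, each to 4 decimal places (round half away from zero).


σ_max = 6, σ_min = 750/3209
condition number: 6 ÷ (750/3209) = 25.6720
bound on ‖Δx‖/‖x‖: κ·ε = 25.6720·1/89 = 0.2884
solve Ax = b  →  x = [0.3621 0.3448]
2-norm of b is 3.0000; of x, 0.5000
re-solving with b+δb shifts x by Δx of norm 0.1442
realised ‖Δx‖/‖x‖ = 0.2884
so the bound is sharp here: realised error equals the bound

0.2884
0.2884


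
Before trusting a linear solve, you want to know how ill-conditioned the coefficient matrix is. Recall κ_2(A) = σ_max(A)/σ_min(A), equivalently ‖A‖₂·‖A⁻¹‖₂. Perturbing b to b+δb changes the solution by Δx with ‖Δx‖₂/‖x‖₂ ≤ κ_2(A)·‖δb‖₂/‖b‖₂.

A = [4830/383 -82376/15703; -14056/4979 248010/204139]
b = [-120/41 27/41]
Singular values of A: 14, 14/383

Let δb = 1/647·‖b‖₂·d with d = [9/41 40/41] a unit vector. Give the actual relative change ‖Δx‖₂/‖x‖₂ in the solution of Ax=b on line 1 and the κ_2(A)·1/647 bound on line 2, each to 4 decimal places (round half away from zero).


0.5920
0.5920

from the listed singular values, σ₁ = 14, σ_n = 14/383
κ_2(A) = 14 / (14/383) = 383.0000
κ_2(A)·‖δb‖/‖b‖ = 0.5920
solve Ax = b  →  x = [-0.1978 0.0824]
2-norm of b is 3.0000; of x, 0.2143
Δx = A⁻¹·δb where δb = 1/647·3.0000·d; ‖Δx‖ = 0.1268
relative error = 0.5920
so the bound is sharp here: realised error equals the bound


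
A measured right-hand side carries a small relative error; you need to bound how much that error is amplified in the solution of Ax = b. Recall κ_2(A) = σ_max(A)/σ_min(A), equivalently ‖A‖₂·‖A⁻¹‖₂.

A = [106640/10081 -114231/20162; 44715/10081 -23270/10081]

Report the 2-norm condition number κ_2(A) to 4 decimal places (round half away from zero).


M = AᵀA = [13371520825/101626561 -7131314970/101626561; -7131314970/101626561 15214692961/406506244]. tr(M)=237718949/1406596, det(M)=714025/1406596
eigenvalues of AᵀA: λ = (tr ± √(tr²−4·det))/2 = 169, 4225/1406596
κ = σ_max/σ_min = 13/(65/1186) = 237.2000

237.2000
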